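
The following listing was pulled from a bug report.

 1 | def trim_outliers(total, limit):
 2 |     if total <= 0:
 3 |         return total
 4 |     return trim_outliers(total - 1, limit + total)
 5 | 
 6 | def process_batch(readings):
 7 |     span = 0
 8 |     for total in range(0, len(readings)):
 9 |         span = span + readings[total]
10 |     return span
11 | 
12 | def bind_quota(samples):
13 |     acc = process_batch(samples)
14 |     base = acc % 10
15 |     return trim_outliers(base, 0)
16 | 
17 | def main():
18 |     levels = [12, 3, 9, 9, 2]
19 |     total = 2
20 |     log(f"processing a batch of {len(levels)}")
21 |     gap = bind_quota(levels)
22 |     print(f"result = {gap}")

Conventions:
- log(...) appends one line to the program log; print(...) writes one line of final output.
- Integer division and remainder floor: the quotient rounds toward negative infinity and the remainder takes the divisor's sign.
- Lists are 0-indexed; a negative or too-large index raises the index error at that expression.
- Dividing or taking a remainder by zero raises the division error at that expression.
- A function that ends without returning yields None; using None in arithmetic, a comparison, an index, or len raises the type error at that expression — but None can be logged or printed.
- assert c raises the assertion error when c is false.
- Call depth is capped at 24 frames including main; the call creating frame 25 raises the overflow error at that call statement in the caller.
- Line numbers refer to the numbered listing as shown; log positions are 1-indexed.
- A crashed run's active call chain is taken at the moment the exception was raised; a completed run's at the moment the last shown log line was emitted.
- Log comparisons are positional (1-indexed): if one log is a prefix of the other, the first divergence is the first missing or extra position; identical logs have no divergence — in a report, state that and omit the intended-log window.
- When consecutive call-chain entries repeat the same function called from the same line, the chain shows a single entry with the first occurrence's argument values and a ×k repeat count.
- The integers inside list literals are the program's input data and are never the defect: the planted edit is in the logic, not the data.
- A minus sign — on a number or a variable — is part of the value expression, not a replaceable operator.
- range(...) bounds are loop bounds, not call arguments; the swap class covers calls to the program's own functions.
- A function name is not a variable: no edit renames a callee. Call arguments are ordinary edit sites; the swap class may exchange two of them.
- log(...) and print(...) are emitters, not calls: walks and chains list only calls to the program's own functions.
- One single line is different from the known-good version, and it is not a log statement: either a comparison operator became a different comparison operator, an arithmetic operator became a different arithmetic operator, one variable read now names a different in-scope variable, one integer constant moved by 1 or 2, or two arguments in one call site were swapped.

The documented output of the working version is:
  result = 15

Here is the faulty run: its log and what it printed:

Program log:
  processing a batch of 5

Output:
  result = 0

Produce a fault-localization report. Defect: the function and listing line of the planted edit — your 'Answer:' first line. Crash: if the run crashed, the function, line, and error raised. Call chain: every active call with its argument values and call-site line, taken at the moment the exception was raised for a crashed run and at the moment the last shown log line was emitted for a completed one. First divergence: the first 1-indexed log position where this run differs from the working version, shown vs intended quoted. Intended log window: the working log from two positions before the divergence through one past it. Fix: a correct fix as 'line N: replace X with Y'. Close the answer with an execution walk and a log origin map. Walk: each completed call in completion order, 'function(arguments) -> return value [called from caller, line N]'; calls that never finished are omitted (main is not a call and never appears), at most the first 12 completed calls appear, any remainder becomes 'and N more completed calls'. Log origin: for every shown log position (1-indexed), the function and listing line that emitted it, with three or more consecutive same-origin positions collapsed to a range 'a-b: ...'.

Answer: the defect is in trim_outliers at line 3.
Key observation: Every logged value matches the working version; the printed result is what differs.
Call chain: main.
First divergence: none; the two logs match at every position.
Execution walk:
  process_batch([12, 3, 9, 9, 2]) -> 35  [called from bind_quota, line 13]
  trim_outliers(0, 15) -> 0  [called from trim_outliers, line 4]
  trim_outliers(1, 14) -> 0  [called from trim_outliers, line 4]
  trim_outliers(2, 12) -> 0  [called from trim_outliers, line 4]
  trim_outliers(3, 9) -> 0  [called from trim_outliers, line 4]
  trim_outliers(4, 5) -> 0  [called from trim_outliers, line 4]
  trim_outliers(5, 0) -> 0  [called from bind_quota, line 15]
  bind_quota([12, 3, 9, 9, 2]) -> 0  [called from main, line 21]
Origin of each log line:
  1: logged in main at line 20
A correct fix: line 3: replace `total` with `limit`.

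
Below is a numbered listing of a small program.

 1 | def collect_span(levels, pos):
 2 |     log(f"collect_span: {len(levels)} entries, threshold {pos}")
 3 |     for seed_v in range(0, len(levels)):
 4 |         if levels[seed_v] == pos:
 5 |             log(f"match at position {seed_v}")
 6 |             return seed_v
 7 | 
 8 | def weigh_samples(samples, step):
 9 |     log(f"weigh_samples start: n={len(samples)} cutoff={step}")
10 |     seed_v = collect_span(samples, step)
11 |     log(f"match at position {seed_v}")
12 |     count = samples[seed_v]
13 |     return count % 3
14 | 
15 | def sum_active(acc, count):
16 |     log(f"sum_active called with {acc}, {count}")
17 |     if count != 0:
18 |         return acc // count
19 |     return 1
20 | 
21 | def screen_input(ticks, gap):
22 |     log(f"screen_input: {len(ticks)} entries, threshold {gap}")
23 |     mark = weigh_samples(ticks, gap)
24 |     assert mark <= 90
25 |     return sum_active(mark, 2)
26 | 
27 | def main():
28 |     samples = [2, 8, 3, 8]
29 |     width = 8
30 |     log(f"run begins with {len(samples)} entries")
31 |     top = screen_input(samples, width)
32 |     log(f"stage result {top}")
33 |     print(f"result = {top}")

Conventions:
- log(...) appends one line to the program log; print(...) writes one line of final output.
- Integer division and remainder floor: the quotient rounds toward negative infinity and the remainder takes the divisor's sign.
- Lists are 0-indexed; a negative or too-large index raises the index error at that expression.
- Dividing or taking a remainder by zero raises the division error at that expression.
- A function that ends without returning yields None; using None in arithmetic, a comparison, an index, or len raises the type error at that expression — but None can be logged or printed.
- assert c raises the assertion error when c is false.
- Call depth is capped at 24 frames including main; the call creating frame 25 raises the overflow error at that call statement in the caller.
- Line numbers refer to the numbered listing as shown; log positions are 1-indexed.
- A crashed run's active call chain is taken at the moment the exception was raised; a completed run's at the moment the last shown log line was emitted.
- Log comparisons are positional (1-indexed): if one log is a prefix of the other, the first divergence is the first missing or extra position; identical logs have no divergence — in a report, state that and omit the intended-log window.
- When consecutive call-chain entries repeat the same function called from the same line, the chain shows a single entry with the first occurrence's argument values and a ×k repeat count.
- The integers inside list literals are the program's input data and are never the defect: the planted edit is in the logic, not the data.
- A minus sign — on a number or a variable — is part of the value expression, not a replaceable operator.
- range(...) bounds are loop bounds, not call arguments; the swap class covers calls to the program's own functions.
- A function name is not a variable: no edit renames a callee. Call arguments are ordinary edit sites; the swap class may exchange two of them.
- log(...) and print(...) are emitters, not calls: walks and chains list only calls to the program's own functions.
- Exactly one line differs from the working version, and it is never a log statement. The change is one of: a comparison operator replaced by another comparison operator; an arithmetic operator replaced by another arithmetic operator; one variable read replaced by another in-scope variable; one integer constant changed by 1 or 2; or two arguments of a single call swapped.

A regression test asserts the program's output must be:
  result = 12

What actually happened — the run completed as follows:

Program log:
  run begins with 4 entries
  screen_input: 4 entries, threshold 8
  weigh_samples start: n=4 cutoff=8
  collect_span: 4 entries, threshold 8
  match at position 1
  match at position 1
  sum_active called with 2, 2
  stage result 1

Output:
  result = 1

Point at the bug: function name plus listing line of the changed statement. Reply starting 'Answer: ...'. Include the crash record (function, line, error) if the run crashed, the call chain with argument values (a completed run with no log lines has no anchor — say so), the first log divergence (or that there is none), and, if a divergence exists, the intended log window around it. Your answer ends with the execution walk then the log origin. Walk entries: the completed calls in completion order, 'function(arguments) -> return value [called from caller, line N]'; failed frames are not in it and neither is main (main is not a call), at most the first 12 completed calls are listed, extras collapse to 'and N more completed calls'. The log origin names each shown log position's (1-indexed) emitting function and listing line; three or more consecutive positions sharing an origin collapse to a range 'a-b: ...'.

Answer: the defect is in weigh_samples at line 13.
Key fact: Everything matches until log position 7, which reads 'sum_active called with 2, 2' in place of 'sum_active called with 24, 2'.
Call chain: main.
First divergence: position 7 — the shown line 'sum_active called with 2, 2' should read 'sum_active called with 24, 2'.
Intended log window:
  5: match at position 1
  6: match at position 1
  7: sum_active called with 24, 2
  8: stage result 12
Execution walk:
  collect_span([2, 8, 3, 8], 8) -> 1  [called from weigh_samples, line 10]
  weigh_samples([2, 8, 3, 8], 8) -> 2  [called from screen_input, line 23]
  sum_active(2, 2) -> 1  [called from screen_input, line 25]
  screen_input([2, 8, 3, 8], 8) -> 1  [called from main, line 31]
Log origin:
  1: from main, line 30
  2: from screen_input, line 22
  3: from weigh_samples, line 9
  4: from collect_span, line 2
  5: from collect_span, line 5
  6: from weigh_samples, line 11
  7: from sum_active, line 16
  8: from main, line 32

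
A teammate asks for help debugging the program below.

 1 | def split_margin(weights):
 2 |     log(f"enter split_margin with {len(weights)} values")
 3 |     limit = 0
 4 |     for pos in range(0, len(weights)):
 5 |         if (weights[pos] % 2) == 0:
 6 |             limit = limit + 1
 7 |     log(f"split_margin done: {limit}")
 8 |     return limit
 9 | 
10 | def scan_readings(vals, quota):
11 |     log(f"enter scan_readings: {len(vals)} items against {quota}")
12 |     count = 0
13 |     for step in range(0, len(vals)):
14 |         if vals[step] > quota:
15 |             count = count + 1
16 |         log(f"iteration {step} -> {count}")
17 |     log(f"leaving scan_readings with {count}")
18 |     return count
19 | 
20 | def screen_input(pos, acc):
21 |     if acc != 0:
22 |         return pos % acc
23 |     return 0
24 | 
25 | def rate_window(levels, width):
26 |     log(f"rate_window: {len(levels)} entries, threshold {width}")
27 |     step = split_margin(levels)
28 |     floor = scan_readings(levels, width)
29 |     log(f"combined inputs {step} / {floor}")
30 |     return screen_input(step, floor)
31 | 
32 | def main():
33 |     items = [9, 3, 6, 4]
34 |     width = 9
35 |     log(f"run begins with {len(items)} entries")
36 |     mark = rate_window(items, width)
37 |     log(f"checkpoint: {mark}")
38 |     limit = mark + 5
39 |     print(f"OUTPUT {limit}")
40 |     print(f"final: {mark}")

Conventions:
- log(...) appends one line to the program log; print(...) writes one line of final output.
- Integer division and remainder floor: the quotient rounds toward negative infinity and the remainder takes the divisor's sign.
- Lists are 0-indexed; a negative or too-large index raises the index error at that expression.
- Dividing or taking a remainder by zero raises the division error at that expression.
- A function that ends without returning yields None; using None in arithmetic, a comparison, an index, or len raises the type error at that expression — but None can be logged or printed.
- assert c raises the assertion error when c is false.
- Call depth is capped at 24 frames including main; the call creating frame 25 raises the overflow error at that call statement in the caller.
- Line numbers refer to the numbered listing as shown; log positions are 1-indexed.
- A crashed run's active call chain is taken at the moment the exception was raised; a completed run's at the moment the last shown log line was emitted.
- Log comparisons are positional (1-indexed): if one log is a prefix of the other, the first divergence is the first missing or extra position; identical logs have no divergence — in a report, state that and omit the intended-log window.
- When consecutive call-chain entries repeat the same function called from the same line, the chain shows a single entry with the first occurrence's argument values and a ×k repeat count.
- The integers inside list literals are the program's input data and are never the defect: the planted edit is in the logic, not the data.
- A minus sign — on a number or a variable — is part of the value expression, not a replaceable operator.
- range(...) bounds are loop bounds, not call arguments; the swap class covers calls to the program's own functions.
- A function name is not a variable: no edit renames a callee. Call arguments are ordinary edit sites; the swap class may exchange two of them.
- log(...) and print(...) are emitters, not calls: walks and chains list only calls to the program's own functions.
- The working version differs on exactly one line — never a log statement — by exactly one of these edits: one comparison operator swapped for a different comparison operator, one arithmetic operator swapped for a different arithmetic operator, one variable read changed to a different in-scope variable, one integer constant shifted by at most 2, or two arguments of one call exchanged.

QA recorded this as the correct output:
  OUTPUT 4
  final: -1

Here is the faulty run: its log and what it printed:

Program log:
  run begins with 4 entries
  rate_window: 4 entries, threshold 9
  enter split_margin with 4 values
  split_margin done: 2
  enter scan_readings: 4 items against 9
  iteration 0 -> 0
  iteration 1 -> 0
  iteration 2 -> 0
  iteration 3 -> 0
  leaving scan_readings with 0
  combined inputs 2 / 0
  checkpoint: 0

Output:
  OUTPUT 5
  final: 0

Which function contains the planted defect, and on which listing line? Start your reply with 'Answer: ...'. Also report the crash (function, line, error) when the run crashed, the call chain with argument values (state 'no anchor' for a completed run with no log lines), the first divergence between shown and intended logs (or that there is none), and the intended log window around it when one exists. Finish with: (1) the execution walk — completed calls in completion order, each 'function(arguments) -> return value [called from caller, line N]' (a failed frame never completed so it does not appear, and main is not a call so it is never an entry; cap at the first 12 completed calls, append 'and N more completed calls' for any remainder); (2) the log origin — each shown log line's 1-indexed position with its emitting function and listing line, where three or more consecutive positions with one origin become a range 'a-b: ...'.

Answer: the defect is in screen_input at line 23.
Core observation: The earliest visible damage is log position 12 — 'checkpoint: 0' rather than the intended 'checkpoint: -1'.
Call chain: main.
First divergence: position 12 — the shown line 'checkpoint: 0' should read 'checkpoint: -1'.
Intended log window:
  10: leaving scan_readings with 0
  11: combined inputs 2 / 0
  12: checkpoint: -1
Execution walk:
  split_margin([9, 3, 6, 4]) -> 2  [called from rate_window, line 27]
  scan_readings([9, 3, 6, 4], 9) -> 0  [called from rate_window, line 28]
  screen_input(2, 0) -> 0  [called from rate_window, line 30]
  rate_window([9, 3, 6, 4], 9) -> 0  [called from main, line 36]
Log origins:
  1 — main, line 35
  2 — rate_window, line 26
  3 — split_margin, line 2
  4 — split_margin, line 7
  5 — scan_readings, line 11
  6-9 — scan_readings, line 16
  10 — scan_readings, line 17
  11 — rate_window, line 29
  12 — main, line 37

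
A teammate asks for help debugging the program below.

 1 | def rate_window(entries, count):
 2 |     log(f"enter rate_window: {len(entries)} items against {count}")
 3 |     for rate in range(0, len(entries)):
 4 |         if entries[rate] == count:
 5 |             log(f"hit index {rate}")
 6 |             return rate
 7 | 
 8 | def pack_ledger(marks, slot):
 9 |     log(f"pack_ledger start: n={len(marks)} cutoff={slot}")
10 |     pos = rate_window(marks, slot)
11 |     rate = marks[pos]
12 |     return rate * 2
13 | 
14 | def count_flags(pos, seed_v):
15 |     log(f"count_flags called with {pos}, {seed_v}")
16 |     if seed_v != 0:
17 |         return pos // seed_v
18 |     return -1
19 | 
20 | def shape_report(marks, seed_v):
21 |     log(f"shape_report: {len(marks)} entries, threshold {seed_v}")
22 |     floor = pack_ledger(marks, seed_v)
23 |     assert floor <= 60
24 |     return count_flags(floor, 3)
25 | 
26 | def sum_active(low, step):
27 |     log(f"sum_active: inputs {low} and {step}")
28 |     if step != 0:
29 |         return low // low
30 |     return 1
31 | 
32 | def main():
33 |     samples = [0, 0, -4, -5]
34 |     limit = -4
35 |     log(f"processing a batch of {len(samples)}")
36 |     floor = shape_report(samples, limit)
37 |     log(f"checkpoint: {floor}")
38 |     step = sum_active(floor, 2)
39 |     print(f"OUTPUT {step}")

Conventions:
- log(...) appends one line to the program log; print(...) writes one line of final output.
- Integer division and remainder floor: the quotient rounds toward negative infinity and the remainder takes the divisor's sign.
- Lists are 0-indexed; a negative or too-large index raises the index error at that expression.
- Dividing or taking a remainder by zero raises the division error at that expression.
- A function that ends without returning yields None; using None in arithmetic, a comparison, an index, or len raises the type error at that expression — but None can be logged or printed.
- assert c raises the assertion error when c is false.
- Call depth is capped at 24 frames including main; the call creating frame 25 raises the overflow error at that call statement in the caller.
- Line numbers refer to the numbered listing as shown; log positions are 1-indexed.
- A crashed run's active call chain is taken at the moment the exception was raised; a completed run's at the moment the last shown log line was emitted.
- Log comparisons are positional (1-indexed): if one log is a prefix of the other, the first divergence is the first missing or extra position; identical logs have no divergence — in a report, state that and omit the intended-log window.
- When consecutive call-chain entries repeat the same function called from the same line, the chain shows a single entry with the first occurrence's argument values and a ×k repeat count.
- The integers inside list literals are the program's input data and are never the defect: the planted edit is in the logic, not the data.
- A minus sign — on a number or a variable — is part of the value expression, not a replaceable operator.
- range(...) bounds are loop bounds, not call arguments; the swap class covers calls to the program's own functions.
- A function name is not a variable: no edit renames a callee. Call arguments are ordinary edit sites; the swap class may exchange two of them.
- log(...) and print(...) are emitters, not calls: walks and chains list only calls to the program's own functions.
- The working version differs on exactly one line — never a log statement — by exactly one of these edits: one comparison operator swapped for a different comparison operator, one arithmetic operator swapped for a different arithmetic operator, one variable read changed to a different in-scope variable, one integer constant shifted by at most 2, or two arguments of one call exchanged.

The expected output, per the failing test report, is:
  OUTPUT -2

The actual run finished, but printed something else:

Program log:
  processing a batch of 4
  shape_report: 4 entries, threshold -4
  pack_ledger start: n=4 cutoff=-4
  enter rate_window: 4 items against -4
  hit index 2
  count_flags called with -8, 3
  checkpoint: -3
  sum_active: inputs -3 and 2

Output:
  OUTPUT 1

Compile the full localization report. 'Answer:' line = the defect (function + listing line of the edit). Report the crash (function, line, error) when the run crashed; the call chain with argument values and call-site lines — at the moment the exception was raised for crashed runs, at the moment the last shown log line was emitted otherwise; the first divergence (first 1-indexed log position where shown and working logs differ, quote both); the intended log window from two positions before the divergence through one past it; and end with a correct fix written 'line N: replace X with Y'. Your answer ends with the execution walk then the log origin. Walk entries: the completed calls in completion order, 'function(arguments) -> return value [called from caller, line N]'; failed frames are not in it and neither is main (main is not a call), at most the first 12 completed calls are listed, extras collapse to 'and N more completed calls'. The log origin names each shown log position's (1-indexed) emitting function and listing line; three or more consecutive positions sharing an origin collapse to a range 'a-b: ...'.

Answer: the defect is in sum_active at line 29.
Core observation: Nothing in the log betrays the bug — only the output does.
Call chain: main -> sum_active(-3, 2) (called at line 38).
First divergence: none (the log streams are identical).
Execution walk:
  rate_window([0, 0, -4, -5], -4) -> 2  [called from pack_ledger, line 10]
  pack_ledger([0, 0, -4, -5], -4) -> -8  [called from shape_report, line 22]
  count_flags(-8, 3) -> -3  [called from shape_report, line 24]
  shape_report([0, 0, -4, -5], -4) -> -3  [called from main, line 36]
  sum_active(-3, 2) -> 1  [called from main, line 38]
Origin of each log line:
  1: emitted by main (line 35)
  2: emitted by shape_report (line 21)
  3: emitted by pack_ledger (line 9)
  4: emitted by rate_window (line 2)
  5: emitted by rate_window (line 5)
  6: emitted by count_flags (line 15)
  7: emitted by main (line 37)
  8: emitted by sum_active (line 27)
A correct fix: line 29: replace `low // low` with `low // step`.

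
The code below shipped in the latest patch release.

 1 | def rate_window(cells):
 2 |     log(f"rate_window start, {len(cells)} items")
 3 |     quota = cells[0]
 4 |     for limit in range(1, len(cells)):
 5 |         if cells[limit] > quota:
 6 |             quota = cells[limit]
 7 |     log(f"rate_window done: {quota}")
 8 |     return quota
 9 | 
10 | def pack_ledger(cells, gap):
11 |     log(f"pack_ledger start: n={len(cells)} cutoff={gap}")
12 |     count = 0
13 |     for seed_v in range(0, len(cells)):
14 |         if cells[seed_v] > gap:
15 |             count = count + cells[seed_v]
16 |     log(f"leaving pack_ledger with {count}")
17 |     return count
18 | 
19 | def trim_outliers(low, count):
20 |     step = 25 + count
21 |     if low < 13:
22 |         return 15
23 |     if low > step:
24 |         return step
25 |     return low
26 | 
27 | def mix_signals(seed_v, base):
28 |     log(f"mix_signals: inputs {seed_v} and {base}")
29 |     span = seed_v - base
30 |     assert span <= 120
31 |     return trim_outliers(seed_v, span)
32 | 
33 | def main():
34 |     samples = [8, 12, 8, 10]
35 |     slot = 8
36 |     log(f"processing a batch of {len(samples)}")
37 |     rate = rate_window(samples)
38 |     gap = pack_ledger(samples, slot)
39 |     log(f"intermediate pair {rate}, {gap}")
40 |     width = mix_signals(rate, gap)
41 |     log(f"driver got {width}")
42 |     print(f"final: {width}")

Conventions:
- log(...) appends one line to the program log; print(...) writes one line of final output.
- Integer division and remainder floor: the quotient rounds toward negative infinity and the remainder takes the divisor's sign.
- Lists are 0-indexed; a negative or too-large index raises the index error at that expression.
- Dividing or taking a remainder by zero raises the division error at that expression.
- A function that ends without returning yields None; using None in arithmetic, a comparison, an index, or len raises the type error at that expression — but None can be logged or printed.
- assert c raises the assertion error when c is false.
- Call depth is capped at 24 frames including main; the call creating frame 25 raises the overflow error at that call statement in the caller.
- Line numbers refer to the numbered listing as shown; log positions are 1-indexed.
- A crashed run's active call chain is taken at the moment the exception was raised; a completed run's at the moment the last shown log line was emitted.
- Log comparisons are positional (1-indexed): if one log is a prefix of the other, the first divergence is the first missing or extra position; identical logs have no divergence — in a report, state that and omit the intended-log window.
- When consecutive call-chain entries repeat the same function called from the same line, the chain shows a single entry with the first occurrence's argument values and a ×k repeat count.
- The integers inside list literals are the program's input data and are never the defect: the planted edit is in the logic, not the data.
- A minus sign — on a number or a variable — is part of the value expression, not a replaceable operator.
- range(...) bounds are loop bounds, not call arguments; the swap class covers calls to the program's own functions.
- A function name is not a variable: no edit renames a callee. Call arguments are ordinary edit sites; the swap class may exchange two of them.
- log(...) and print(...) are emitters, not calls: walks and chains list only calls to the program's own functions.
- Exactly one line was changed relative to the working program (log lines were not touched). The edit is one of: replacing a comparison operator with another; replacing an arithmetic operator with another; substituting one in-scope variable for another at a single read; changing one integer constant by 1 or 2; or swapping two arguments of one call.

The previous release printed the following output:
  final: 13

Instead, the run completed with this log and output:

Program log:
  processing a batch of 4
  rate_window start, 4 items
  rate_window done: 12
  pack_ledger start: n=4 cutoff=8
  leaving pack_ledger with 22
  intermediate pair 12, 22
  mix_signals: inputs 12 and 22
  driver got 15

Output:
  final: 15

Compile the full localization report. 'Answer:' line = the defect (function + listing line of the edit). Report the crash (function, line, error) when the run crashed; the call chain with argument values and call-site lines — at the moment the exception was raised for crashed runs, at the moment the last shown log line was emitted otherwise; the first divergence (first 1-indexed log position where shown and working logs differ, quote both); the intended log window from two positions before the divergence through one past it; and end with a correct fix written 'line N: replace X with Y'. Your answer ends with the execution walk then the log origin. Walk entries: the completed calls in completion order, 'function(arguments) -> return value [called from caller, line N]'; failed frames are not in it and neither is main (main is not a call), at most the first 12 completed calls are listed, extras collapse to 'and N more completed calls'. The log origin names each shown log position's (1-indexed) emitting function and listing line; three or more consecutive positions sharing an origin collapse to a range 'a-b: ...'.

Answer: the defect is in trim_outliers at line 22.
The tell: The log first diverges at position 8: the faulty run prints 'driver got 15' where the working version prints 'driver got 13'.
Call chain: main.
First divergence: at position 8 the run shows 'driver got 15' where the working version logs 'driver got 13'.
Intended log window:
  6: intermediate pair 12, 22
  7: mix_signals: inputs 12 and 22
  8: driver got 13
Execution walk:
  rate_window([8, 12, 8, 10]) -> 12  [called from main, line 37]
  pack_ledger([8, 12, 8, 10], 8) -> 22  [called from main, line 38]
  trim_outliers(12, -10) -> 15  [called from mix_signals, line 31]
  mix_signals(12, 22) -> 15  [called from main, line 40]
Origin of each log line:
  1 — main, line 36
  2 — rate_window, line 2
  3 — rate_window, line 7
  4 — pack_ledger, line 11
  5 — pack_ledger, line 16
  6 — main, line 39
  7 — mix_signals, line 28
  8 — main, line 41
A correct fix: line 22: replace `15` with `13`.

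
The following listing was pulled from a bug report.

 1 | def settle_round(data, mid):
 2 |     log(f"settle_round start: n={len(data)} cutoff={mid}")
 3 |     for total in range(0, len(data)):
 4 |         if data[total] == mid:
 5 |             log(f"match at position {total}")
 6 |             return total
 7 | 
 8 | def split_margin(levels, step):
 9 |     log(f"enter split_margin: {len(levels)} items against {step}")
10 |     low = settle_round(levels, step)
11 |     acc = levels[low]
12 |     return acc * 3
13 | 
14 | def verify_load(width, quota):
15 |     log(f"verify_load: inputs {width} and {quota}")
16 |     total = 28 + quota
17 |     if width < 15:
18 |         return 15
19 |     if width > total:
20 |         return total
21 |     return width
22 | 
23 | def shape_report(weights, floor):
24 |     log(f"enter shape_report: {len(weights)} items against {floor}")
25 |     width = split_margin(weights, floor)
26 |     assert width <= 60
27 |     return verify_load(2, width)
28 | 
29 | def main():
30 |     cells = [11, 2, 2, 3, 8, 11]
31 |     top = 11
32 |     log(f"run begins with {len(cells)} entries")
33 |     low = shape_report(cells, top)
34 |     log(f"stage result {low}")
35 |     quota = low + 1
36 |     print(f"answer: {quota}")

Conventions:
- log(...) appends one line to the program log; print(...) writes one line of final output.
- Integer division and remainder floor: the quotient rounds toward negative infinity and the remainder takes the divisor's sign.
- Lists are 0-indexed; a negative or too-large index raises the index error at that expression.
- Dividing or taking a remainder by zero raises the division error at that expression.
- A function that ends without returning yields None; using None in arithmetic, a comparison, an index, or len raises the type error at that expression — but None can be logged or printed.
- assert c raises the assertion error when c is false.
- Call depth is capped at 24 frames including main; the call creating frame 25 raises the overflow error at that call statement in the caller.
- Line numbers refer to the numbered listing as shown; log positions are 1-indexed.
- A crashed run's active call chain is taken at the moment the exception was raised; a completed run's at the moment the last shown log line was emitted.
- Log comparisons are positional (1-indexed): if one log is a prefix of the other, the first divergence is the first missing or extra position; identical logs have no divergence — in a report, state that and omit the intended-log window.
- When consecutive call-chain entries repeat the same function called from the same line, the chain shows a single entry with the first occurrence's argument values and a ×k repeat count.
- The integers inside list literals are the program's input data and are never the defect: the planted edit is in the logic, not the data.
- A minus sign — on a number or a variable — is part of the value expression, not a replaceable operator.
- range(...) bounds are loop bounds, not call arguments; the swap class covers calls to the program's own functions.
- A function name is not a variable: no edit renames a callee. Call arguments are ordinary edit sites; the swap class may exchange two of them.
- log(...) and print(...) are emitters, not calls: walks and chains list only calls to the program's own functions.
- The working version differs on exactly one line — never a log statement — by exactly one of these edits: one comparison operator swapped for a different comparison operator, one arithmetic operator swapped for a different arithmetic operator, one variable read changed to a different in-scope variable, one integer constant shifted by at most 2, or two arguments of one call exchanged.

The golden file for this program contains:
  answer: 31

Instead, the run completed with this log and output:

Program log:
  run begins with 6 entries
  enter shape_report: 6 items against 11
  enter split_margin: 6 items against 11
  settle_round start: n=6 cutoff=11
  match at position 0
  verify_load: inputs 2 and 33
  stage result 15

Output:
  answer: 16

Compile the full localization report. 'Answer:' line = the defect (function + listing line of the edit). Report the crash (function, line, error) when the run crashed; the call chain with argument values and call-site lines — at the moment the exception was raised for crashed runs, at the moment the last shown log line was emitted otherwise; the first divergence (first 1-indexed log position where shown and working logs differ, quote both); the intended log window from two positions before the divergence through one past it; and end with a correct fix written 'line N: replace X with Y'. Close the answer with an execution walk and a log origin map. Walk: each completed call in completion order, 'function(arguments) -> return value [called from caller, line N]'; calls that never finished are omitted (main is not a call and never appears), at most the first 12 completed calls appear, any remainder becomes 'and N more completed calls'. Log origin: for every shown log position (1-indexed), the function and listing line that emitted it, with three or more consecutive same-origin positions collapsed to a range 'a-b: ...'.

Answer: the defect is in shape_report at line 27.
Key fact: The earliest visible damage is log position 6 — 'verify_load: inputs 2 and 33' rather than the intended 'verify_load: inputs 33 and 2'.
Call chain: main.
First divergence: position 6; shown 'verify_load: inputs 2 and 33' vs intended 'verify_load: inputs 33 and 2'.
Intended log window:
  4: settle_round start: n=6 cutoff=11
  5: match at position 0
  6: verify_load: inputs 33 and 2
  7: stage result 30
Execution walk:
  settle_round([11, 2, 2, 3, 8, 11], 11) -> 0  [called from split_margin, line 10]
  split_margin([11, 2, 2, 3, 8, 11], 11) -> 33  [called from shape_report, line 25]
  verify_load(2, 33) -> 15  [called from shape_report, line 27]
  shape_report([11, 2, 2, 3, 8, 11], 11) -> 15  [called from main, line 33]
Log origin:
  1: from main, line 32
  2: from shape_report, line 24
  3: from split_margin, line 9
  4: from settle_round, line 2
  5: from settle_round, line 5
  6: from verify_load, line 15
  7: from main, line 34
A correct fix: line 27: replace `verify_load(2, width)` with `verify_load(width, 2)`.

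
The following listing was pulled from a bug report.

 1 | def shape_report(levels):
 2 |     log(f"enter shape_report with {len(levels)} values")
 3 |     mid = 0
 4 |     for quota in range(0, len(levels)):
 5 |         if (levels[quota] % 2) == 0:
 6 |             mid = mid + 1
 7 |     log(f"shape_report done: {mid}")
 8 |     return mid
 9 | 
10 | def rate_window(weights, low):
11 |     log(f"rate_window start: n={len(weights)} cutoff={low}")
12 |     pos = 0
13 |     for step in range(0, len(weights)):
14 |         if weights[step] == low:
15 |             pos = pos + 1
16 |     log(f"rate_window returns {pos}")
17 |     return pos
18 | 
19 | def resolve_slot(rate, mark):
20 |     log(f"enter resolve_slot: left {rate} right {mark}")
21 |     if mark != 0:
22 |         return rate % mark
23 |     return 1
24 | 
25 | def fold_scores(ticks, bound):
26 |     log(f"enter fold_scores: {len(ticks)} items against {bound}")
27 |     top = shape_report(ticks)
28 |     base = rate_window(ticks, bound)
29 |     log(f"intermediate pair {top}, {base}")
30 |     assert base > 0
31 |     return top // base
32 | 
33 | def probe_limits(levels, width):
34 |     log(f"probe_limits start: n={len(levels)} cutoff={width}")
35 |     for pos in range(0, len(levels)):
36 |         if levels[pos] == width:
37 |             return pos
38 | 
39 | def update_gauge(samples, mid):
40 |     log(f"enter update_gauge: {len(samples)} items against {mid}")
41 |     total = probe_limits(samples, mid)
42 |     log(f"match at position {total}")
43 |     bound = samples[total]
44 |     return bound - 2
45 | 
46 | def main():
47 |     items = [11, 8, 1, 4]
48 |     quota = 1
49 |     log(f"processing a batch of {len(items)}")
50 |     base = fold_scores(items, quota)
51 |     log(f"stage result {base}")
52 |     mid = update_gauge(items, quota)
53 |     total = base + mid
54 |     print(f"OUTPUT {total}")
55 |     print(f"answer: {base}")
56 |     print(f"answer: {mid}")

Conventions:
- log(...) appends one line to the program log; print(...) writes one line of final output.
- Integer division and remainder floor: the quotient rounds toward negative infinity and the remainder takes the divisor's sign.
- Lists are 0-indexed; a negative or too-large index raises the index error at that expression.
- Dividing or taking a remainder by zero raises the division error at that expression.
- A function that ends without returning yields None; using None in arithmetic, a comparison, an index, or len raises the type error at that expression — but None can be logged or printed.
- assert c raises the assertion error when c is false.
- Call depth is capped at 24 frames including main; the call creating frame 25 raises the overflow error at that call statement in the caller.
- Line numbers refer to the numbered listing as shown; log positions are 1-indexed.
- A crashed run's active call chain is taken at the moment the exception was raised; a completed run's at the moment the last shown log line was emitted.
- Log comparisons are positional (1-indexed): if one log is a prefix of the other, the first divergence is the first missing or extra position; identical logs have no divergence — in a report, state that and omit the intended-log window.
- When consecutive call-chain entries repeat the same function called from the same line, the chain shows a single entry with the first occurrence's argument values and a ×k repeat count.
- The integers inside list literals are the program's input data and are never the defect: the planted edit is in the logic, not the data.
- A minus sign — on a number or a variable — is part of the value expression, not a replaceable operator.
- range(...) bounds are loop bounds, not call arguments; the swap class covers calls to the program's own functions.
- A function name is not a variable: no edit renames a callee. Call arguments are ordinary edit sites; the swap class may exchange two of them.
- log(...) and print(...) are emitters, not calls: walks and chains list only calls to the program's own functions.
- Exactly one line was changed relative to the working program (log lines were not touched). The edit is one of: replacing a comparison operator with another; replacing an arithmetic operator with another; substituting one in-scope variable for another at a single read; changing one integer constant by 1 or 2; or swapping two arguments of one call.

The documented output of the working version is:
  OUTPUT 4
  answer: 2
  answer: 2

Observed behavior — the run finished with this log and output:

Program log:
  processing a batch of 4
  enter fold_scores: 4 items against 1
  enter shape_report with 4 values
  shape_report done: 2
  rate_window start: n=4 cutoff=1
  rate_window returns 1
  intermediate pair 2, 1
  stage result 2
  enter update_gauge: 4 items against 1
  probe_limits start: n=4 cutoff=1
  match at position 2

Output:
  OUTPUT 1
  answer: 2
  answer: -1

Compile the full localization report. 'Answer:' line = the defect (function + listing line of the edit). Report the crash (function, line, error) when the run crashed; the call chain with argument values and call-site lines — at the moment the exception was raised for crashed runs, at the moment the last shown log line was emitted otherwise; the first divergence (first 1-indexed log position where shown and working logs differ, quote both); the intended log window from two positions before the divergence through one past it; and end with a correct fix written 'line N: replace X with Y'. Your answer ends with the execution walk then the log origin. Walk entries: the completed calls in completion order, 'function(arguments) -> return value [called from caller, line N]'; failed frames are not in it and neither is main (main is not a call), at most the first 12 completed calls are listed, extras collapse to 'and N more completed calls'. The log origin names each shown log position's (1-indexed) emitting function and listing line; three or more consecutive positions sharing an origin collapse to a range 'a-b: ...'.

Answer: the defect is in update_gauge at line 44.
Core observation: Nothing in the log betrays the bug — only the output does.
Call chain: main -> update_gauge([11, 8, 1, 4], 1) (called at line 52).
First divergence: none — the logs agree in full.
Execution walk:
  shape_report([11, 8, 1, 4]) -> 2  [called from fold_scores, line 27]
  rate_window([11, 8, 1, 4], 1) -> 1  [called from fold_scores, line 28]
  fold_scores([11, 8, 1, 4], 1) -> 2  [called from main, line 50]
  probe_limits([11, 8, 1, 4], 1) -> 2  [called from update_gauge, line 41]
  update_gauge([11, 8, 1, 4], 1) -> -1  [called from main, line 52]
Origin of each log line:
  1 — main, line 49
  2 — fold_scores, line 26
  3 — shape_report, line 2
  4 — shape_report, line 7
  5 — rate_window, line 11
  6 — rate_window, line 16
  7 — fold_scores, line 29
  8 — main, line 51
  9 — update_gauge, line 40
  10 — probe_limits, line 34
  11 — update_gauge, line 42
A correct fix: line 44: replace `-` with `*`.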